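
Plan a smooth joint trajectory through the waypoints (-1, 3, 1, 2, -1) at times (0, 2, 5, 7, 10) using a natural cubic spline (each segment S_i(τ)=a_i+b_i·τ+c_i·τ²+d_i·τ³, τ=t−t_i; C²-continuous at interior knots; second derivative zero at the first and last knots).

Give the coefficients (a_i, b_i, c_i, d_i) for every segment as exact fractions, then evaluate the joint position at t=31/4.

  seg 0: a=-1 b=78/29 c=0 d=-5/29
  seg 1: a=3 b=18/29 c=-30/29 d=158/783
  seg 2: a=1 b=-4/29 c=68/87 d=-161/696
  seg 3: a=2 b=37/174 c=-211/348 d=211/3132
S(31/4) = 13711/7424

Δ: Δ0=2, Δ1=-2/3, Δ2=1/2, Δ3=-1
row 1: diag=10, rhs=-16; c'=3/10, d'=-8/5
row 2: denom=10−3·3/10=91/10; d'=(7−3·-8/5)/(91/10)=118/91
row 3: denom=10−2·20/91=870/91; d'=(-9−2·118/91)/(870/91)=-211/174
back: M3=-211/174
back: M2=118/91−20/91·-211/174=136/87
back: M1=-8/5−3/10·136/87=-60/29
M: M0=0, M1=-60/29, M2=136/87, M3=-211/174, M4=0
seg 0: a=-1, c=M0/2=0, d=(M1−M0)/(6·2)=-5/29, b=Δ0−h0·(2M0+M1)/6=78/29
seg 1: a=3, c=M1/2=-30/29, d=(M2−M1)/(6·3)=158/783, b=Δ1−h1·(2M1+M2)/6=18/29
seg 2: a=1, c=M2/2=68/87, d=(M3−M2)/(6·2)=-161/696, b=Δ2−h2·(2M2+M3)/6=-4/29
seg 3: a=2, c=M3/2=-211/348, d=(M4−M3)/(6·3)=211/3132, b=Δ3−h3·(2M3+M4)/6=37/174
t_q=31/4 → seg 3, τ=3/4; S=2+37/174·τ+-211/348·τ²+211/3132·τ³=13711/7424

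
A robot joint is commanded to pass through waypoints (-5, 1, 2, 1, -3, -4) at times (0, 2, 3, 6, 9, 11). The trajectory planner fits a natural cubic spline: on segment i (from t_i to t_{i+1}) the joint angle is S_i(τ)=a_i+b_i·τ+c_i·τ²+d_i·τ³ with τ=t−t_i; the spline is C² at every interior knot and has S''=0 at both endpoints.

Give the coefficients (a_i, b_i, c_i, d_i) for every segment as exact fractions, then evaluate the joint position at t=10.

Δ: Δ0=3, Δ1=1, Δ2=-1/3, Δ3=-4/3, Δ4=-1/2
row 1: diag=6, rhs=-12; c'=1/6, d'=-2
row 2: denom=8−1·1/6=47/6; d'=(-8−1·-2)/(47/6)=-36/47
row 3: denom=12−3·18/47=510/47; d'=(-6−3·-36/47)/(510/47)=-29/85
row 4: denom=10−3·47/170=1559/170; d'=(5−3·-29/85)/(1559/170)=1024/1559
back: M4=1024/1559
back: M3=-29/85−47/170·1024/1559=-815/1559
back: M2=-36/47−18/47·-815/1559=-882/1559
back: M1=-2−1/6·-882/1559=-2971/1559
M: M0=0, M1=-2971/1559, M2=-882/1559, M3=-815/1559, M4=1024/1559, M5=0
seg 0: a=-5, c=M0/2=0, d=(M1−M0)/(6·2)=-2971/18708, b=Δ0−h0·(2M0+M1)/6=17002/4677
seg 1: a=1, c=M1/2=-2971/3118, d=(M2−M1)/(6·1)=2089/9354, b=Δ1−h1·(2M1+M2)/6=8089/4677
seg 2: a=2, c=M2/2=-441/1559, d=(M3−M2)/(6·3)=67/28062, b=Δ2−h2·(2M2+M3)/6=4619/9354
seg 3: a=1, c=M3/2=-815/3118, d=(M4−M3)/(6·3)=613/9354, b=Δ3−h3·(2M3+M4)/6=-5327/4677
seg 4: a=-3, c=M4/2=512/1559, d=(M5−M4)/(6·2)=-256/4677, b=Δ4−h4·(2M4+M5)/6=-8773/9354
t_q=10 → seg 4, τ=1; S=-3+-8773/9354·τ+512/1559·τ²+-256/4677·τ³=-11425/3118

  seg 0: a=-5 b=17002/4677 c=0 d=-2971/18708
  seg 1: a=1 b=8089/4677 c=-2971/3118 d=2089/9354
  seg 2: a=2 b=4619/9354 c=-441/1559 d=67/28062
  seg 3: a=1 b=-5327/4677 c=-815/3118 d=613/9354
  seg 4: a=-3 b=-8773/9354 c=512/1559 d=-256/4677
S(10) = -11425/3118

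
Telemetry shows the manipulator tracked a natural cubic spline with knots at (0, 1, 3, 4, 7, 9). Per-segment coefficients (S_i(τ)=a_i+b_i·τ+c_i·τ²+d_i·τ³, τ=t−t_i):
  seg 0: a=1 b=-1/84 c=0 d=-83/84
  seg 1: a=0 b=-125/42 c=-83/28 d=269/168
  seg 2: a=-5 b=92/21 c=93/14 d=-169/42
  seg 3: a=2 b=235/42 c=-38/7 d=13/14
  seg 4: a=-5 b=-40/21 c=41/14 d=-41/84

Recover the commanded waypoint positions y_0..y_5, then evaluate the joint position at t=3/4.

y_0=1 y_1=0 y_2=-5 y_3=2 y_4=-5 y_5=-1
S(3/4) = 147/256

y_0 = S_0(0) = a_0 = 1
y_1 = S_1(0) = a_1 = 0
y_2 = S_2(0) = a_2 = -5
y_3 = S_3(0) = a_3 = 2
y_4 = S_4(0) = a_4 = -5
y_5 = S_4(2) = -1
t_q=3/4 is in segment 0 (τ=3/4); S_0(τ)=147/256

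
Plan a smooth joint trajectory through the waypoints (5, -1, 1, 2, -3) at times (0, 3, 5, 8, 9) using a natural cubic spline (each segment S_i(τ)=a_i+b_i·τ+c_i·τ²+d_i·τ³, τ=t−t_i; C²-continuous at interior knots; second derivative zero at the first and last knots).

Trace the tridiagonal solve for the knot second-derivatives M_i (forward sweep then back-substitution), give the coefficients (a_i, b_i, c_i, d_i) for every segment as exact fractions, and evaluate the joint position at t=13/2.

Δ: Δ0=-2, Δ1=1, Δ2=1/3, Δ3=-5
row 1: diag=10, rhs=18; c'=1/5, d'=9/5
row 2: denom=10−2·1/5=48/5; d'=(-4−2·9/5)/(48/5)=-19/24
row 3: denom=8−3·5/16=113/16; d'=(-32−3·-19/24)/(113/16)=-474/113
back: M3=-474/113
back: M2=-19/24−5/16·-474/113=176/339
back: M1=9/5−1/5·176/339=575/339
M: M0=0, M1=575/339, M2=176/339, M3=-474/113, M4=0
seg 0: a=5, c=M0/2=0, d=(M1−M0)/(6·3)=575/6102, b=Δ0−h0·(2M0+M1)/6=-1931/678
seg 1: a=-1, c=M1/2=575/678, d=(M2−M1)/(6·2)=-133/1356, b=Δ1−h1·(2M1+M2)/6=-103/339
seg 2: a=1, c=M2/2=88/339, d=(M3−M2)/(6·3)=-799/3051, b=Δ2−h2·(2M2+M3)/6=216/113
seg 3: a=2, c=M3/2=-237/113, d=(M4−M3)/(6·1)=79/113, b=Δ3−h3·(2M3+M4)/6=-407/113
t_q=13/2 → seg 2, τ=3/2; S=1+216/113·τ+88/339·τ²+-799/3051·τ³=3225/904

  seg 0: a=5 b=-1931/678 c=0 d=575/6102
  seg 1: a=-1 b=-103/339 c=575/678 d=-133/1356
  seg 2: a=1 b=216/113 c=88/339 d=-799/3051
  seg 3: a=2 b=-407/113 c=-237/113 d=79/113
S(13/2) = 3225/904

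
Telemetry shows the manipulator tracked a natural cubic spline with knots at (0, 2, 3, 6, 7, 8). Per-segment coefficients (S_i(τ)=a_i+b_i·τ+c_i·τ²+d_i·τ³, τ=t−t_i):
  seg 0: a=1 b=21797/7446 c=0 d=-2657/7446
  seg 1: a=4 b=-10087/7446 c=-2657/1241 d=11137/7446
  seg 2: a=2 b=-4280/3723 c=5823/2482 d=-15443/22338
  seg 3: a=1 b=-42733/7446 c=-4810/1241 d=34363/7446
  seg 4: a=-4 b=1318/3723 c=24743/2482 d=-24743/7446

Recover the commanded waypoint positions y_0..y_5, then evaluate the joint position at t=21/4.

y_0 = S_0(0) = a_0 = 1
y_1 = S_1(0) = a_1 = 4
y_2 = S_2(0) = a_2 = 2
y_3 = S_3(0) = a_3 = 1
y_4 = S_4(0) = a_4 = -4
y_5 = S_4(1) = 3
t_q=21/4 is in segment 2 (τ=9/4); S_2(τ)=542585/158848

y_0=1 y_1=4 y_2=2 y_3=1 y_4=-4 y_5=3
S(21/4) = 542585/158848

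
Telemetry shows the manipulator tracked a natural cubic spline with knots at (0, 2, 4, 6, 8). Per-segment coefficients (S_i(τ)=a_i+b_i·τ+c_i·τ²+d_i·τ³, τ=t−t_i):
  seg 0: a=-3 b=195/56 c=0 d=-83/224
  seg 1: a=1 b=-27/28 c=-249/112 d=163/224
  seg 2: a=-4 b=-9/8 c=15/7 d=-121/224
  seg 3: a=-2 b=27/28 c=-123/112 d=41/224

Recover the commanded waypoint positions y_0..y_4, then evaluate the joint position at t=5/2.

y_0 = S_0(0) = a_0 = -3
y_1 = S_1(0) = a_1 = 1
y_2 = S_2(0) = a_2 = -4
y_3 = S_3(0) = a_3 = -2
y_4 = S_3(2) = -3
t_q=5/2 is in segment 1 (τ=1/2); S_1(τ)=95/1792

y_0=-3 y_1=1 y_2=-4 y_3=-2 y_4=-3
S(5/2) = 95/1792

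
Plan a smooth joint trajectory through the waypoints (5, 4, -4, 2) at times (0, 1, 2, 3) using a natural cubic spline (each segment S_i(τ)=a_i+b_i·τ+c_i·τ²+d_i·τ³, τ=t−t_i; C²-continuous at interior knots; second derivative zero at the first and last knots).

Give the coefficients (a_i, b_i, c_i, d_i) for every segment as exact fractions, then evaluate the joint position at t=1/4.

Δ: Δ0=-1, Δ1=-8, Δ2=6
row 1: diag=4, rhs=-42; c'=1/4, d'=-21/2
row 2: denom=4−1·1/4=15/4; d'=(84−1·-21/2)/(15/4)=126/5
back: M2=126/5
back: M1=-21/2−1/4·126/5=-84/5
M: M0=0, M1=-84/5, M2=126/5, M3=0
seg 0: a=5, c=M0/2=0, d=(M1−M0)/(6·1)=-14/5, b=Δ0−h0·(2M0+M1)/6=9/5
seg 1: a=4, c=M1/2=-42/5, d=(M2−M1)/(6·1)=7, b=Δ1−h1·(2M1+M2)/6=-33/5
seg 2: a=-4, c=M2/2=63/5, d=(M3−M2)/(6·1)=-21/5, b=Δ2−h2·(2M2+M3)/6=-12/5
t_q=1/4 → seg 0, τ=1/4; S=5+9/5·τ+0·τ²+-14/5·τ³=173/32

  seg 0: a=5 b=9/5 c=0 d=-14/5
  seg 1: a=4 b=-33/5 c=-42/5 d=7
  seg 2: a=-4 b=-12/5 c=63/5 d=-21/5
S(1/4) = 173/32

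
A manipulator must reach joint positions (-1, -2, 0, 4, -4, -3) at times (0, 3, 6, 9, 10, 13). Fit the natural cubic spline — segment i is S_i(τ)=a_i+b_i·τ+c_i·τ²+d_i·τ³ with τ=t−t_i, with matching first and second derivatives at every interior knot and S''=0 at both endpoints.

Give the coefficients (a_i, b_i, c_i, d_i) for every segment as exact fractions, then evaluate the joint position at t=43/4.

  seg 0: a=-1 b=-220/849 c=0 d=-7/849
  seg 1: a=-2 b=-409/849 c=-21/283 d=388/2547
  seg 2: a=0 b=2705/849 c=367/283 d=-4876/7641
  seg 3: a=4 b=-5317/849 c=-3775/849 d=2300/849
  seg 4: a=-4 b=-1989/283 c=3125/849 d=-3125/7641
S(43/4) = -133545/18112

Δ: Δ0=-1/3, Δ1=2/3, Δ2=4/3, Δ3=-8, Δ4=1/3
row 1: diag=12, rhs=6; c'=1/4, d'=1/2
row 2: denom=12−3·1/4=45/4; d'=(4−3·1/2)/(45/4)=2/9
row 3: denom=8−3·4/15=36/5; d'=(-56−3·2/9)/(36/5)=-425/54
row 4: denom=8−1·5/36=283/36; d'=(50−1·-425/54)/(283/36)=6250/849
back: M4=6250/849
back: M3=-425/54−5/36·6250/849=-7550/849
back: M2=2/9−4/15·-7550/849=734/283
back: M1=1/2−1/4·734/283=-42/283
M: M0=0, M1=-42/283, M2=734/283, M3=-7550/849, M4=6250/849, M5=0
seg 0: a=-1, c=M0/2=0, d=(M1−M0)/(6·3)=-7/849, b=Δ0−h0·(2M0+M1)/6=-220/849
seg 1: a=-2, c=M1/2=-21/283, d=(M2−M1)/(6·3)=388/2547, b=Δ1−h1·(2M1+M2)/6=-409/849
seg 2: a=0, c=M2/2=367/283, d=(M3−M2)/(6·3)=-4876/7641, b=Δ2−h2·(2M2+M3)/6=2705/849
seg 3: a=4, c=M3/2=-3775/849, d=(M4−M3)/(6·1)=2300/849, b=Δ3−h3·(2M3+M4)/6=-5317/849
seg 4: a=-4, c=M4/2=3125/849, d=(M5−M4)/(6·3)=-3125/7641, b=Δ4−h4·(2M4+M5)/6=-1989/283
t_q=43/4 → seg 4, τ=3/4; S=-4+-1989/283·τ+3125/849·τ²+-3125/7641·τ³=-133545/18112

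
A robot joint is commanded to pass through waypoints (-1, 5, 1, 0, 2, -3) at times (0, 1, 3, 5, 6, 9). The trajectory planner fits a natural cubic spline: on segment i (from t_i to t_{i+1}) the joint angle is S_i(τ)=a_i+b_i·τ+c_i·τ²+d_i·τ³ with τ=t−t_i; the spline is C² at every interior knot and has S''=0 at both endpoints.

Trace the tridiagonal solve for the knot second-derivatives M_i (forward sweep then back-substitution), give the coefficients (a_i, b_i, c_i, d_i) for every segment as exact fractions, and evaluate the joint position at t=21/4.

Δ: Δ0=6, Δ1=-2, Δ2=-1/2, Δ3=2, Δ4=-5/3
row 1: diag=6, rhs=-48; c'=1/3, d'=-8
row 2: denom=8−2·1/3=22/3; d'=(9−2·-8)/(22/3)=75/22
row 3: denom=6−2·3/11=60/11; d'=(15−2·75/22)/(60/11)=3/2
row 4: denom=8−1·11/60=469/60; d'=(-22−1·3/2)/(469/60)=-1410/469
back: M4=-1410/469
back: M3=3/2−11/60·-1410/469=962/469
back: M2=75/22−3/11·962/469=2673/938
back: M1=-8−1/3·2673/938=-8395/938
M: M0=0, M1=-8395/938, M2=2673/938, M3=962/469, M4=-1410/469, M5=0
seg 0: a=-1, c=M0/2=0, d=(M1−M0)/(6·1)=-8395/5628, b=Δ0−h0·(2M0+M1)/6=42163/5628
seg 1: a=5, c=M1/2=-8395/1876, d=(M2−M1)/(6·2)=2767/2814, b=Δ1−h1·(2M1+M2)/6=8489/2814
seg 2: a=1, c=M2/2=2673/1876, d=(M3−M2)/(6·2)=-107/1608, b=Δ2−h2·(2M2+M3)/6=-8677/2814
seg 3: a=0, c=M3/2=481/469, d=(M4−M3)/(6·1)=-1186/1407, b=Δ3−h3·(2M3+M4)/6=2557/1407
seg 4: a=2, c=M4/2=-705/469, d=(M5−M4)/(6·3)=235/1407, b=Δ4−h4·(2M4+M5)/6=1885/1407
t_q=21/4 → seg 3, τ=1/4; S=0+2557/1407·τ+481/469·τ²+-1186/1407·τ³=7583/15008

  seg 0: a=-1 b=42163/5628 c=0 d=-8395/5628
  seg 1: a=5 b=8489/2814 c=-8395/1876 d=2767/2814
  seg 2: a=1 b=-8677/2814 c=2673/1876 d=-107/1608
  seg 3: a=0 b=2557/1407 c=481/469 d=-1186/1407
  seg 4: a=2 b=1885/1407 c=-705/469 d=235/1407
S(21/4) = 7583/15008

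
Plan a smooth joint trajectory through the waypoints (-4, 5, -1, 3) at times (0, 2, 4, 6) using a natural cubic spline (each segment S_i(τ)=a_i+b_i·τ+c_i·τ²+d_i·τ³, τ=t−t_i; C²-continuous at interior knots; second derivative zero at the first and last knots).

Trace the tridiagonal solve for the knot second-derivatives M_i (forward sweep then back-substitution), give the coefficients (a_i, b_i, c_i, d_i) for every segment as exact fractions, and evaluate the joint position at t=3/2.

Δ: Δ0=9/2, Δ1=-3, Δ2=2
row 1: diag=8, rhs=-45; c'=1/4, d'=-45/8
row 2: denom=8−2·1/4=15/2; d'=(30−2·-45/8)/(15/2)=11/2
back: M2=11/2
back: M1=-45/8−1/4·11/2=-7
M: M0=0, M1=-7, M2=11/2, M3=0
seg 0: a=-4, c=M0/2=0, d=(M1−M0)/(6·2)=-7/12, b=Δ0−h0·(2M0+M1)/6=41/6
seg 1: a=5, c=M1/2=-7/2, d=(M2−M1)/(6·2)=25/24, b=Δ1−h1·(2M1+M2)/6=-1/6
seg 2: a=-1, c=M2/2=11/4, d=(M3−M2)/(6·2)=-11/24, b=Δ2−h2·(2M2+M3)/6=-5/3
t_q=3/2 → seg 0, τ=3/2; S=-4+41/6·τ+0·τ²+-7/12·τ³=137/32

  seg 0: a=-4 b=41/6 c=0 d=-7/12
  seg 1: a=5 b=-1/6 c=-7/2 d=25/24
  seg 2: a=-1 b=-5/3 c=11/4 d=-11/24
S(3/2) = 137/32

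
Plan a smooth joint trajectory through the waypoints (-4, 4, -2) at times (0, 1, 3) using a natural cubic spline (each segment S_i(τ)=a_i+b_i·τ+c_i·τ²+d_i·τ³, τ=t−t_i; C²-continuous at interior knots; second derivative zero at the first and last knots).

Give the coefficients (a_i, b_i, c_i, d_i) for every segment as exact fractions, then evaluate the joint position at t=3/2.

  seg 0: a=-4 b=59/6 c=0 d=-11/6
  seg 1: a=4 b=13/3 c=-11/2 d=11/12
S(3/2) = 157/32

Δ: Δ0=8, Δ1=-3
row 1: diag=6, rhs=-66; c'=1/3, d'=-11
back: M1=-11
M: M0=0, M1=-11, M2=0
seg 0: a=-4, c=M0/2=0, d=(M1−M0)/(6·1)=-11/6, b=Δ0−h0·(2M0+M1)/6=59/6
seg 1: a=4, c=M1/2=-11/2, d=(M2−M1)/(6·2)=11/12, b=Δ1−h1·(2M1+M2)/6=13/3
t_q=3/2 → seg 1, τ=1/2; S=4+13/3·τ+-11/2·τ²+11/12·τ³=157/32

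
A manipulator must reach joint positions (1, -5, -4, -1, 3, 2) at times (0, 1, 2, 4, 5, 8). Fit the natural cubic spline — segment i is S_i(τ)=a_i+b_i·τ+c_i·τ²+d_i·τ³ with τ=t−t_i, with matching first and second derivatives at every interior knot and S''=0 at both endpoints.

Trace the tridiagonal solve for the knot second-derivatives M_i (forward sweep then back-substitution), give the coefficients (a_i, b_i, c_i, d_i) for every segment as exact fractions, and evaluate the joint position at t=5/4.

  seg 0: a=1 b=-44959/5718 c=0 d=10651/5718
  seg 1: a=-5 b=-6503/2859 c=10651/1906 d=-13229/5718
  seg 2: a=-4 b=11213/5718 c=-1289/953 d=1604/2859
  seg 3: a=-1 b=18773/5718 c=1919/953 d=-7415/5718
  seg 4: a=3 b=9778/2859 c=-3577/1906 d=3577/17154
S(5/4) = -641091/121984

Δ: Δ0=-6, Δ1=1, Δ2=3/2, Δ3=4, Δ4=-1/3
row 1: diag=4, rhs=42; c'=1/4, d'=21/2
row 2: denom=6−1·1/4=23/4; d'=(3−1·21/2)/(23/4)=-30/23
row 3: denom=6−2·8/23=122/23; d'=(15−2·-30/23)/(122/23)=405/122
row 4: denom=8−1·23/122=953/122; d'=(-26−1·405/122)/(953/122)=-3577/953
back: M4=-3577/953
back: M3=405/122−23/122·-3577/953=3838/953
back: M2=-30/23−8/23·3838/953=-2578/953
back: M1=21/2−1/4·-2578/953=10651/953
M: M0=0, M1=10651/953, M2=-2578/953, M3=3838/953, M4=-3577/953, M5=0
seg 0: a=1, c=M0/2=0, d=(M1−M0)/(6·1)=10651/5718, b=Δ0−h0·(2M0+M1)/6=-44959/5718
seg 1: a=-5, c=M1/2=10651/1906, d=(M2−M1)/(6·1)=-13229/5718, b=Δ1−h1·(2M1+M2)/6=-6503/2859
seg 2: a=-4, c=M2/2=-1289/953, d=(M3−M2)/(6·2)=1604/2859, b=Δ2−h2·(2M2+M3)/6=11213/5718
seg 3: a=-1, c=M3/2=1919/953, d=(M4−M3)/(6·1)=-7415/5718, b=Δ3−h3·(2M3+M4)/6=18773/5718
seg 4: a=3, c=M4/2=-3577/1906, d=(M5−M4)/(6·3)=3577/17154, b=Δ4−h4·(2M4+M5)/6=9778/2859
t_q=5/4 → seg 1, τ=1/4; S=-5+-6503/2859·τ+10651/1906·τ²+-13229/5718·τ³=-641091/121984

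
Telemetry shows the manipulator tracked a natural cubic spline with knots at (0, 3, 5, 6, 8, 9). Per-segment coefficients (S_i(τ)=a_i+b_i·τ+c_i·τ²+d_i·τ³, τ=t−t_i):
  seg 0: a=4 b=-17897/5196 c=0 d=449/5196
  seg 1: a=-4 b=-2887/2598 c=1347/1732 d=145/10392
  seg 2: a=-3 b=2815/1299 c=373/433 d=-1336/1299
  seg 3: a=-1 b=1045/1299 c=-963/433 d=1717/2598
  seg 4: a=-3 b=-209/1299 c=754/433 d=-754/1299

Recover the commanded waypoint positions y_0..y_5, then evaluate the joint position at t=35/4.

y_0=4 y_1=-4 y_2=-3 y_3=-1 y_4=-3 y_5=-2
S(35/4) = -33061/13856

y_0 = S_0(0) = a_0 = 4
y_1 = S_1(0) = a_1 = -4
y_2 = S_2(0) = a_2 = -3
y_3 = S_3(0) = a_3 = -1
y_4 = S_4(0) = a_4 = -3
y_5 = S_4(1) = -2
t_q=35/4 is in segment 4 (τ=3/4); S_4(τ)=-33061/13856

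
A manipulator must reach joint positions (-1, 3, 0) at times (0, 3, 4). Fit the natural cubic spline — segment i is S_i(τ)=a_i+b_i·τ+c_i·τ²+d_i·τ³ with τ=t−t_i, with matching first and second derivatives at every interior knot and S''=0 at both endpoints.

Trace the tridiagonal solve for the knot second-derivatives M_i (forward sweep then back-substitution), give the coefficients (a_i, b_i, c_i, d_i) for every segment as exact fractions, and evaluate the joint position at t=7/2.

Δ: Δ0=4/3, Δ1=-3
row 1: diag=8, rhs=-26; c'=1/8, d'=-13/4
back: M1=-13/4
M: M0=0, M1=-13/4, M2=0
seg 0: a=-1, c=M0/2=0, d=(M1−M0)/(6·3)=-13/72, b=Δ0−h0·(2M0+M1)/6=71/24
seg 1: a=3, c=M1/2=-13/8, d=(M2−M1)/(6·1)=13/24, b=Δ1−h1·(2M1+M2)/6=-23/12
t_q=7/2 → seg 1, τ=1/2; S=3+-23/12·τ+-13/8·τ²+13/24·τ³=109/64

  seg 0: a=-1 b=71/24 c=0 d=-13/72
  seg 1: a=3 b=-23/12 c=-13/8 d=13/24
S(7/2) = 109/64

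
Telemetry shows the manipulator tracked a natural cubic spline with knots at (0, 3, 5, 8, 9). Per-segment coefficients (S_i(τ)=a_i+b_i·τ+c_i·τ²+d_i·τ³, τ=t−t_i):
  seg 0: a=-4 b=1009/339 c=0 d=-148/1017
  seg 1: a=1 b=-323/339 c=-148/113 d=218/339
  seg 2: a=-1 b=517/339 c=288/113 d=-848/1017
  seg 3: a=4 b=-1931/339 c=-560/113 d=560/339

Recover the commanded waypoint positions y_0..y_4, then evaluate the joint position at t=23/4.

y_0=-4 y_1=1 y_2=-1 y_3=4 y_4=-5
S(23/4) = 277/226

y_0 = S_0(0) = a_0 = -4
y_1 = S_1(0) = a_1 = 1
y_2 = S_2(0) = a_2 = -1
y_3 = S_3(0) = a_3 = 4
y_4 = S_3(1) = -5
t_q=23/4 is in segment 2 (τ=3/4); S_2(τ)=277/226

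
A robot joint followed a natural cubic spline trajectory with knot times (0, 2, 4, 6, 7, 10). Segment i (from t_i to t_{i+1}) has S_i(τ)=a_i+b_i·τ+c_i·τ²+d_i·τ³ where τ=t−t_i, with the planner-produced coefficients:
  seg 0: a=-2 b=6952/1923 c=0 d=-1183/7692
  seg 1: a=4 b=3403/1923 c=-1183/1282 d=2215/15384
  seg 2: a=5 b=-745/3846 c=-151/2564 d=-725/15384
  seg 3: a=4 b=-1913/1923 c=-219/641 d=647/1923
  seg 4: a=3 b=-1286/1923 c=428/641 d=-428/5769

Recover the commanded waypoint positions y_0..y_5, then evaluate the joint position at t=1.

y_0=-2 y_1=4 y_2=5 y_3=4 y_4=3 y_5=5
S(1) = 3747/2564

y_0 = S_0(0) = a_0 = -2
y_1 = S_1(0) = a_1 = 4
y_2 = S_2(0) = a_2 = 5
y_3 = S_3(0) = a_3 = 4
y_4 = S_4(0) = a_4 = 3
y_5 = S_4(3) = 5
t_q=1 is in segment 0 (τ=1); S_0(τ)=3747/2564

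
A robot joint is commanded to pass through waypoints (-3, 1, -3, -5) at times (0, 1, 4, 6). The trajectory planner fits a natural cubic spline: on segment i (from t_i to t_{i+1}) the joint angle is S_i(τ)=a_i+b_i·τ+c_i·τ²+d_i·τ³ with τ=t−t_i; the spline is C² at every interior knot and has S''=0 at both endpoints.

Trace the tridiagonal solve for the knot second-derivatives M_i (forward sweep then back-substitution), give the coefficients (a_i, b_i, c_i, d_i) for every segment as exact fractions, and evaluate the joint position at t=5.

  seg 0: a=-3 b=1015/213 c=0 d=-163/213
  seg 1: a=1 b=526/213 c=-163/71 d=73/213
  seg 2: a=-3 b=-437/213 c=56/71 d=-28/213
S(5) = -312/71

Δ: Δ0=4, Δ1=-4/3, Δ2=-1
row 1: diag=8, rhs=-32; c'=3/8, d'=-4
row 2: denom=10−3·3/8=71/8; d'=(2−3·-4)/(71/8)=112/71
back: M2=112/71
back: M1=-4−3/8·112/71=-326/71
M: M0=0, M1=-326/71, M2=112/71, M3=0
seg 0: a=-3, c=M0/2=0, d=(M1−M0)/(6·1)=-163/213, b=Δ0−h0·(2M0+M1)/6=1015/213
seg 1: a=1, c=M1/2=-163/71, d=(M2−M1)/(6·3)=73/213, b=Δ1−h1·(2M1+M2)/6=526/213
seg 2: a=-3, c=M2/2=56/71, d=(M3−M2)/(6·2)=-28/213, b=Δ2−h2·(2M2+M3)/6=-437/213
t_q=5 → seg 2, τ=1; S=-3+-437/213·τ+56/71·τ²+-28/213·τ³=-312/71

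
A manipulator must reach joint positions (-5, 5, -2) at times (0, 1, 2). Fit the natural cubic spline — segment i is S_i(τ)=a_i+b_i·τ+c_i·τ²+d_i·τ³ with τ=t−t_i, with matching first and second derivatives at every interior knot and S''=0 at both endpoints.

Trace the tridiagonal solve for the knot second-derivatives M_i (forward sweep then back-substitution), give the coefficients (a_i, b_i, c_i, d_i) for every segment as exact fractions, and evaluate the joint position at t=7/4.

  seg 0: a=-5 b=57/4 c=0 d=-17/4
  seg 1: a=5 b=3/2 c=-51/4 d=17/4
S(7/4) = 191/256

Δ: Δ0=10, Δ1=-7
row 1: diag=4, rhs=-102; c'=1/4, d'=-51/2
back: M1=-51/2
M: M0=0, M1=-51/2, M2=0
seg 0: a=-5, c=M0/2=0, d=(M1−M0)/(6·1)=-17/4, b=Δ0−h0·(2M0+M1)/6=57/4
seg 1: a=5, c=M1/2=-51/4, d=(M2−M1)/(6·1)=17/4, b=Δ1−h1·(2M1+M2)/6=3/2
t_q=7/4 → seg 1, τ=3/4; S=5+3/2·τ+-51/4·τ²+17/4·τ³=191/256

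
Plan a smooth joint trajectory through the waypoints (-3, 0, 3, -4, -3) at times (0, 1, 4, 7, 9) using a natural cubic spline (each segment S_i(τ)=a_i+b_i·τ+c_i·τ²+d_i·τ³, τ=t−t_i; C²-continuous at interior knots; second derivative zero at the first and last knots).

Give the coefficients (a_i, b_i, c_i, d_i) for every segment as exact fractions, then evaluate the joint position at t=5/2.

Δ: Δ0=3, Δ1=1, Δ2=-7/3, Δ3=1/2
row 1: diag=8, rhs=-12; c'=3/8, d'=-3/2
row 2: denom=12−3·3/8=87/8; d'=(-20−3·-3/2)/(87/8)=-124/87
row 3: denom=10−3·8/29=266/29; d'=(17−3·-124/87)/(266/29)=617/266
back: M3=617/266
back: M2=-124/87−8/29·617/266=-824/399
back: M1=-3/2−3/8·-824/399=-193/266
M: M0=0, M1=-193/266, M2=-824/399, M3=617/266, M4=0
seg 0: a=-3, c=M0/2=0, d=(M1−M0)/(6·1)=-193/1596, b=Δ0−h0·(2M0+M1)/6=4981/1596
seg 1: a=0, c=M1/2=-193/532, d=(M2−M1)/(6·3)=-1069/14364, b=Δ1−h1·(2M1+M2)/6=2201/798
seg 2: a=3, c=M2/2=-412/399, d=(M3−M2)/(6·3)=3499/14364, b=Δ2−h2·(2M2+M3)/6=-2279/1596
seg 3: a=-4, c=M3/2=617/532, d=(M4−M3)/(6·2)=-617/3192, b=Δ3−h3·(2M3+M4)/6=-835/798
t_q=5/2 → seg 1, τ=3/2; S=0+2201/798·τ+-193/532·τ²+-1069/14364·τ³=13065/4256

  seg 0: a=-3 b=4981/1596 c=0 d=-193/1596
  seg 1: a=0 b=2201/798 c=-193/532 d=-1069/14364
  seg 2: a=3 b=-2279/1596 c=-412/399 d=3499/14364
  seg 3: a=-4 b=-835/798 c=617/532 d=-617/3192
S(5/2) = 13065/4256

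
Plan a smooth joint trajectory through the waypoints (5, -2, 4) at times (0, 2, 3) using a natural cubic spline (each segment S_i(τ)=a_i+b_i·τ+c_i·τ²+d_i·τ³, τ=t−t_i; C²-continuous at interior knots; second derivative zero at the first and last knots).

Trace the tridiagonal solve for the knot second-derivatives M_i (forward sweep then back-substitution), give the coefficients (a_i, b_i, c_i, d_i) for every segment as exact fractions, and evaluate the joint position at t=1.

Δ: Δ0=-7/2, Δ1=6
row 1: diag=6, rhs=57; c'=1/6, d'=19/2
back: M1=19/2
M: M0=0, M1=19/2, M2=0
seg 0: a=5, c=M0/2=0, d=(M1−M0)/(6·2)=19/24, b=Δ0−h0·(2M0+M1)/6=-20/3
seg 1: a=-2, c=M1/2=19/4, d=(M2−M1)/(6·1)=-19/12, b=Δ1−h1·(2M1+M2)/6=17/6
t_q=1 → seg 0, τ=1; S=5+-20/3·τ+0·τ²+19/24·τ³=-7/8

  seg 0: a=5 b=-20/3 c=0 d=19/24
  seg 1: a=-2 b=17/6 c=19/4 d=-19/12
S(1) = -7/8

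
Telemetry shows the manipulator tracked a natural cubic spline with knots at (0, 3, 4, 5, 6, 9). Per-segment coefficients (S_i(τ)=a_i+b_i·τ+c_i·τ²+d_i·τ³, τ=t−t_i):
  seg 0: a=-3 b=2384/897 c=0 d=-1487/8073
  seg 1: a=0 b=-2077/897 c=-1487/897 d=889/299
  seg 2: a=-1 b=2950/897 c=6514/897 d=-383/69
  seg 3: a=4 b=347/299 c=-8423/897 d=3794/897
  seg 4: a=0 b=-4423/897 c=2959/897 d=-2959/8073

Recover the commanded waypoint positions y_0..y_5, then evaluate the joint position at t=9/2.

y_0=-3 y_1=0 y_2=-1 y_3=4 y_4=0 y_5=5
S(9/2) = 551/312

y_0 = S_0(0) = a_0 = -3
y_1 = S_1(0) = a_1 = 0
y_2 = S_2(0) = a_2 = -1
y_3 = S_3(0) = a_3 = 4
y_4 = S_4(0) = a_4 = 0
y_5 = S_4(3) = 5
t_q=9/2 is in segment 2 (τ=1/2); S_2(τ)=551/312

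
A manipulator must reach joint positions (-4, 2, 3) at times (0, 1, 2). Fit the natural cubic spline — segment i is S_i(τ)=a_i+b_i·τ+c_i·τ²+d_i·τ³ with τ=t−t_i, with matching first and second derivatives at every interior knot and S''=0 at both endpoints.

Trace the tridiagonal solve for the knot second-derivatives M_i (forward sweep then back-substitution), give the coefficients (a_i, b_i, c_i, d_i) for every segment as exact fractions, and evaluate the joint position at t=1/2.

Δ: Δ0=6, Δ1=1
row 1: diag=4, rhs=-30; c'=1/4, d'=-15/2
back: M1=-15/2
M: M0=0, M1=-15/2, M2=0
seg 0: a=-4, c=M0/2=0, d=(M1−M0)/(6·1)=-5/4, b=Δ0−h0·(2M0+M1)/6=29/4
seg 1: a=2, c=M1/2=-15/4, d=(M2−M1)/(6·1)=5/4, b=Δ1−h1·(2M1+M2)/6=7/2
t_q=1/2 → seg 0, τ=1/2; S=-4+29/4·τ+0·τ²+-5/4·τ³=-17/32

  seg 0: a=-4 b=29/4 c=0 d=-5/4
  seg 1: a=2 b=7/2 c=-15/4 d=5/4
S(1/2) = -17/32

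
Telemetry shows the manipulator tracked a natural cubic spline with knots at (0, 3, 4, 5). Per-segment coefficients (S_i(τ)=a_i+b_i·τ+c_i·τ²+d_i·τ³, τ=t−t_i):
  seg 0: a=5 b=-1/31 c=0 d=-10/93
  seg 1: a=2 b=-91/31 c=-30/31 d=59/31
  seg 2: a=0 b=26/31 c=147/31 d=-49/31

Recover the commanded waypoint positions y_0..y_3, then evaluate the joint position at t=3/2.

y_0 = S_0(0) = a_0 = 5
y_1 = S_1(0) = a_1 = 2
y_2 = S_2(0) = a_2 = 0
y_3 = S_2(1) = 4
t_q=3/2 is in segment 0 (τ=3/2); S_0(τ)=569/124

y_0=5 y_1=2 y_2=0 y_3=4
S(3/2) = 569/124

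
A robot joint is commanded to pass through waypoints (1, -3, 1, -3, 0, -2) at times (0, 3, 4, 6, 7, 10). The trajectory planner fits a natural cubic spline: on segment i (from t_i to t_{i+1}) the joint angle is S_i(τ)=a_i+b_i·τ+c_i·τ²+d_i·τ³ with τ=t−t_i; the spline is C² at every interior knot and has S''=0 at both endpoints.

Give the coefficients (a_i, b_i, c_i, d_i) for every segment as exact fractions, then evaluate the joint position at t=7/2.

  seg 0: a=1 b=-7712/1953 c=0 d=5108/17577
  seg 1: a=-3 b=7612/1953 c=5108/1953 d=-1636/651
  seg 2: a=1 b=3104/1953 c=-9616/1953 d=97/62
  seg 3: a=-3 b=1306/1953 c=8717/1953 d=-1388/651
  seg 4: a=0 b=6248/1953 c=-3775/1953 d=3775/17577
S(7/2) = -397/558

Δ: Δ0=-4/3, Δ1=4, Δ2=-2, Δ3=3, Δ4=-2/3
row 1: diag=8, rhs=32; c'=1/8, d'=4
row 2: denom=6−1·1/8=47/8; d'=(-36−1·4)/(47/8)=-320/47
row 3: denom=6−2·16/47=250/47; d'=(30−2·-320/47)/(250/47)=41/5
row 4: denom=8−1·47/250=1953/250; d'=(-22−1·41/5)/(1953/250)=-7550/1953
back: M4=-7550/1953
back: M3=41/5−47/250·-7550/1953=17434/1953
back: M2=-320/47−16/47·17434/1953=-19232/1953
back: M1=4−1/8·-19232/1953=10216/1953
M: M0=0, M1=10216/1953, M2=-19232/1953, M3=17434/1953, M4=-7550/1953, M5=0
seg 0: a=1, c=M0/2=0, d=(M1−M0)/(6·3)=5108/17577, b=Δ0−h0·(2M0+M1)/6=-7712/1953
seg 1: a=-3, c=M1/2=5108/1953, d=(M2−M1)/(6·1)=-1636/651, b=Δ1−h1·(2M1+M2)/6=7612/1953
seg 2: a=1, c=M2/2=-9616/1953, d=(M3−M2)/(6·2)=97/62, b=Δ2−h2·(2M2+M3)/6=3104/1953
seg 3: a=-3, c=M3/2=8717/1953, d=(M4−M3)/(6·1)=-1388/651, b=Δ3−h3·(2M3+M4)/6=1306/1953
seg 4: a=0, c=M4/2=-3775/1953, d=(M5−M4)/(6·3)=3775/17577, b=Δ4−h4·(2M4+M5)/6=6248/1953
t_q=7/2 → seg 1, τ=1/2; S=-3+7612/1953·τ+5108/1953·τ²+-1636/651·τ³=-397/558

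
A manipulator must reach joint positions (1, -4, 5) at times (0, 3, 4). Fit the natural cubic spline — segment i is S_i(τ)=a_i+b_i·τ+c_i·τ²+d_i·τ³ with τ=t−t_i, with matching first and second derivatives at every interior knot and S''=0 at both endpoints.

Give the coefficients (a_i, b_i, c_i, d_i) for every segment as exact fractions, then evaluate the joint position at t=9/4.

Δ: Δ0=-5/3, Δ1=9
row 1: diag=8, rhs=64; c'=1/8, d'=8
back: M1=8
M: M0=0, M1=8, M2=0
seg 0: a=1, c=M0/2=0, d=(M1−M0)/(6·3)=4/9, b=Δ0−h0·(2M0+M1)/6=-17/3
seg 1: a=-4, c=M1/2=4, d=(M2−M1)/(6·1)=-4/3, b=Δ1−h1·(2M1+M2)/6=19/3
t_q=9/4 → seg 0, τ=9/4; S=1+-17/3·τ+0·τ²+4/9·τ³=-107/16

  seg 0: a=1 b=-17/3 c=0 d=4/9
  seg 1: a=-4 b=19/3 c=4 d=-4/3
S(9/4) = -107/16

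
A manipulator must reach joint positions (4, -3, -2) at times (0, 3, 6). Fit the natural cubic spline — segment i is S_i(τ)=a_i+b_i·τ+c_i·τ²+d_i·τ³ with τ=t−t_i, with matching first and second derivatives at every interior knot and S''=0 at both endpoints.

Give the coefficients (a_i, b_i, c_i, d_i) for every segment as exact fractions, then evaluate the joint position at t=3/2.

  seg 0: a=4 b=-3 c=0 d=2/27
  seg 1: a=-3 b=-1 c=2/3 d=-2/27
S(3/2) = -1/4

Δ: Δ0=-7/3, Δ1=1/3
row 1: diag=12, rhs=16; c'=1/4, d'=4/3
back: M1=4/3
M: M0=0, M1=4/3, M2=0
seg 0: a=4, c=M0/2=0, d=(M1−M0)/(6·3)=2/27, b=Δ0−h0·(2M0+M1)/6=-3
seg 1: a=-3, c=M1/2=2/3, d=(M2−M1)/(6·3)=-2/27, b=Δ1−h1·(2M1+M2)/6=-1
t_q=3/2 → seg 0, τ=3/2; S=4+-3·τ+0·τ²+2/27·τ³=-1/4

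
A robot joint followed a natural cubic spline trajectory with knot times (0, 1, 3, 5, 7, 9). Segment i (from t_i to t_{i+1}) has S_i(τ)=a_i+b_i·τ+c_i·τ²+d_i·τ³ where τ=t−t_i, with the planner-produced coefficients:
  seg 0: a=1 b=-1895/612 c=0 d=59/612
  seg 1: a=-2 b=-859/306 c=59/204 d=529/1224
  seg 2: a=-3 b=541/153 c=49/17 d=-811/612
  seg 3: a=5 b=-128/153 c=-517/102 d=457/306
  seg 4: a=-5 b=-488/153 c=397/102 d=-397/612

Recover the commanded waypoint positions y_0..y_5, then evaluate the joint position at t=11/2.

y_0 = S_0(0) = a_0 = 1
y_1 = S_1(0) = a_1 = -2
y_2 = S_2(0) = a_2 = -3
y_3 = S_3(0) = a_3 = 5
y_4 = S_4(0) = a_4 = -5
y_5 = S_4(2) = -1
t_q=11/2 is in segment 3 (τ=1/2); S_3(τ)=2857/816

y_0=1 y_1=-2 y_2=-3 y_3=5 y_4=-5 y_5=-1
S(11/2) = 2857/816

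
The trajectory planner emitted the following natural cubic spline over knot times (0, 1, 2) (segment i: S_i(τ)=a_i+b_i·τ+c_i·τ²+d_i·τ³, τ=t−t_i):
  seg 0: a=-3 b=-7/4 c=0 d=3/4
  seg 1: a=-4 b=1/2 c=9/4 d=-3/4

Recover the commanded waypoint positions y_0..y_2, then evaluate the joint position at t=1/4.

y_0 = S_0(0) = a_0 = -3
y_1 = S_1(0) = a_1 = -4
y_2 = S_1(1) = -2
t_q=1/4 is in segment 0 (τ=1/4); S_0(τ)=-877/256

y_0=-3 y_1=-4 y_2=-2
S(1/4) = -877/256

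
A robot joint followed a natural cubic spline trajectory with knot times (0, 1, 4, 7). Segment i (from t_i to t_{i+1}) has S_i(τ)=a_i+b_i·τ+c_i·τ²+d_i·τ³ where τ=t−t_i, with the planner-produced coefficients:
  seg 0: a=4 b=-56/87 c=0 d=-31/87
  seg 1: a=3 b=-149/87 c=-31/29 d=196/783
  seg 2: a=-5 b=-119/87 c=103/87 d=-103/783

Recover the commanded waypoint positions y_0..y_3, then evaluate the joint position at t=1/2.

y_0 = S_0(0) = a_0 = 4
y_1 = S_1(0) = a_1 = 3
y_2 = S_2(0) = a_2 = -5
y_3 = S_2(3) = -2
t_q=1/2 is in segment 0 (τ=1/2); S_0(τ)=843/232

y_0=4 y_1=3 y_2=-5 y_3=-2
S(1/2) = 843/232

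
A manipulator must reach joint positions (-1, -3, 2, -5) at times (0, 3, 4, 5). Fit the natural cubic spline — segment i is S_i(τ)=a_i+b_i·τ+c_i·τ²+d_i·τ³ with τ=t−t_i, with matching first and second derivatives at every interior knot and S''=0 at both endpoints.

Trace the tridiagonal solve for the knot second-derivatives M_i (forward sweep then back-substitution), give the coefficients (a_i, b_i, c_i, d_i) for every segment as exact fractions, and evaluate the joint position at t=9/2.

Δ: Δ0=-2/3, Δ1=5, Δ2=-7
row 1: diag=8, rhs=34; c'=1/8, d'=17/4
row 2: denom=4−1·1/8=31/8; d'=(-72−1·17/4)/(31/8)=-610/31
back: M2=-610/31
back: M1=17/4−1/8·-610/31=208/31
M: M0=0, M1=208/31, M2=-610/31, M3=0
seg 0: a=-1, c=M0/2=0, d=(M1−M0)/(6·3)=104/279, b=Δ0−h0·(2M0+M1)/6=-374/93
seg 1: a=-3, c=M1/2=104/31, d=(M2−M1)/(6·1)=-409/93, b=Δ1−h1·(2M1+M2)/6=562/93
seg 2: a=2, c=M2/2=-305/31, d=(M3−M2)/(6·1)=305/93, b=Δ2−h2·(2M2+M3)/6=-41/93
t_q=9/2 → seg 2, τ=1/2; S=2+-41/93·τ+-305/31·τ²+305/93·τ³=-67/248

  seg 0: a=-1 b=-374/93 c=0 d=104/279
  seg 1: a=-3 b=562/93 c=104/31 d=-409/93
  seg 2: a=2 b=-41/93 c=-305/31 d=305/93
S(9/2) = -67/248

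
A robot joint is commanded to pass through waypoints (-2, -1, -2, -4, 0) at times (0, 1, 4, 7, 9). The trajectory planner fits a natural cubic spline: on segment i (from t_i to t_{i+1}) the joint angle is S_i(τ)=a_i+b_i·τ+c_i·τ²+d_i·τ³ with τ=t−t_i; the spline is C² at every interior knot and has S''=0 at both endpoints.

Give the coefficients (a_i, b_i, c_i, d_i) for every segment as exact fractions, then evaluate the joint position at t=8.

  seg 0: a=-2 b=8/7 c=0 d=-1/7
  seg 1: a=-1 b=5/7 c=-3/7 d=5/189
  seg 2: a=-2 b=-8/7 c=-4/21 d=22/189
  seg 3: a=-4 b=6/7 c=6/7 d=-1/7
S(8) = -17/7

Δ: Δ0=1, Δ1=-1/3, Δ2=-2/3, Δ3=2
row 1: diag=8, rhs=-8; c'=3/8, d'=-1
row 2: denom=12−3·3/8=87/8; d'=(-2−3·-1)/(87/8)=8/87
row 3: denom=10−3·8/29=266/29; d'=(16−3·8/87)/(266/29)=12/7
back: M3=12/7
back: M2=8/87−8/29·12/7=-8/21
back: M1=-1−3/8·-8/21=-6/7
M: M0=0, M1=-6/7, M2=-8/21, M3=12/7, M4=0
seg 0: a=-2, c=M0/2=0, d=(M1−M0)/(6·1)=-1/7, b=Δ0−h0·(2M0+M1)/6=8/7
seg 1: a=-1, c=M1/2=-3/7, d=(M2−M1)/(6·3)=5/189, b=Δ1−h1·(2M1+M2)/6=5/7
seg 2: a=-2, c=M2/2=-4/21, d=(M3−M2)/(6·3)=22/189, b=Δ2−h2·(2M2+M3)/6=-8/7
seg 3: a=-4, c=M3/2=6/7, d=(M4−M3)/(6·2)=-1/7, b=Δ3−h3·(2M3+M4)/6=6/7
t_q=8 → seg 3, τ=1; S=-4+6/7·τ+6/7·τ²+-1/7·τ³=-17/7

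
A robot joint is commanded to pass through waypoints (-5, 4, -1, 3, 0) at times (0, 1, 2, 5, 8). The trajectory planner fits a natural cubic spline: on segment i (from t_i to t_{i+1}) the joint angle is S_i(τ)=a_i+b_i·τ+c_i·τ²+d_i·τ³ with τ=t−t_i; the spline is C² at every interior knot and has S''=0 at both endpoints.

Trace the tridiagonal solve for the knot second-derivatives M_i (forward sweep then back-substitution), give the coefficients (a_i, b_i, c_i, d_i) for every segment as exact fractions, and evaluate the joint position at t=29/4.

Δ: Δ0=9, Δ1=-5, Δ2=4/3, Δ3=-1
row 1: diag=4, rhs=-84; c'=1/4, d'=-21
row 2: denom=8−1·1/4=31/4; d'=(38−1·-21)/(31/4)=236/31
row 3: denom=12−3·12/31=336/31; d'=(-14−3·236/31)/(336/31)=-571/168
back: M3=-571/168
back: M2=236/31−12/31·-571/168=125/14
back: M1=-21−1/4·125/14=-1301/56
M: M0=0, M1=-1301/56, M2=125/14, M3=-571/168, M4=0
seg 0: a=-5, c=M0/2=0, d=(M1−M0)/(6·1)=-1301/336, b=Δ0−h0·(2M0+M1)/6=4325/336
seg 1: a=4, c=M1/2=-1301/112, d=(M2−M1)/(6·1)=1801/336, b=Δ1−h1·(2M1+M2)/6=211/168
seg 2: a=-1, c=M2/2=125/28, d=(M3−M2)/(6·3)=-2071/3024, b=Δ2−h2·(2M2+M3)/6=-283/48
seg 3: a=3, c=M3/2=-571/336, d=(M4−M3)/(6·3)=571/3024, b=Δ3−h3·(2M3+M4)/6=403/168
t_q=29/4 → seg 3, τ=9/4; S=3+403/168·τ+-571/336·τ²+571/3024·τ³=13941/7168

  seg 0: a=-5 b=4325/336 c=0 d=-1301/336
  seg 1: a=4 b=211/168 c=-1301/112 d=1801/336
  seg 2: a=-1 b=-283/48 c=125/28 d=-2071/3024
  seg 3: a=3 b=403/168 c=-571/336 d=571/3024
S(29/4) = 13941/7168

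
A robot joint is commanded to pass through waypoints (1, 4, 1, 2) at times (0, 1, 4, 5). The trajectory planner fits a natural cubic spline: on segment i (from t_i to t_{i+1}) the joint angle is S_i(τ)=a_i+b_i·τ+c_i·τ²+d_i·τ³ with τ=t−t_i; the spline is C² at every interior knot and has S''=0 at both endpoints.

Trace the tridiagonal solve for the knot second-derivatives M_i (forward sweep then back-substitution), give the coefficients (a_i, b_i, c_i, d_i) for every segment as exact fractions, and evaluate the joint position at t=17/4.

  seg 0: a=1 b=203/55 c=0 d=-38/55
  seg 1: a=4 b=89/55 c=-114/55 d=2/5
  seg 2: a=1 b=-1/55 c=84/55 d=-28/55
S(17/4) = 953/880

Δ: Δ0=3, Δ1=-1, Δ2=1
row 1: diag=8, rhs=-24; c'=3/8, d'=-3
row 2: denom=8−3·3/8=55/8; d'=(12−3·-3)/(55/8)=168/55
back: M2=168/55
back: M1=-3−3/8·168/55=-228/55
M: M0=0, M1=-228/55, M2=168/55, M3=0
seg 0: a=1, c=M0/2=0, d=(M1−M0)/(6·1)=-38/55, b=Δ0−h0·(2M0+M1)/6=203/55
seg 1: a=4, c=M1/2=-114/55, d=(M2−M1)/(6·3)=2/5, b=Δ1−h1·(2M1+M2)/6=89/55
seg 2: a=1, c=M2/2=84/55, d=(M3−M2)/(6·1)=-28/55, b=Δ2−h2·(2M2+M3)/6=-1/55
t_q=17/4 → seg 2, τ=1/4; S=1+-1/55·τ+84/55·τ²+-28/55·τ³=953/880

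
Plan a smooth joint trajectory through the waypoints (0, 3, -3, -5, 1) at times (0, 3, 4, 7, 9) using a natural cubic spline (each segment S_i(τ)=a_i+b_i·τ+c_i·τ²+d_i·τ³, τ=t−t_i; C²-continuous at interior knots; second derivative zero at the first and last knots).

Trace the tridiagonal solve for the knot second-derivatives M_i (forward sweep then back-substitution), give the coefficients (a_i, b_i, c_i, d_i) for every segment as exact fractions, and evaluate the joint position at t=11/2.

Δ: Δ0=1, Δ1=-6, Δ2=-2/3, Δ3=3
row 1: diag=8, rhs=-42; c'=1/8, d'=-21/4
row 2: denom=8−1·1/8=63/8; d'=(32−1·-21/4)/(63/8)=298/63
row 3: denom=10−3·8/21=62/7; d'=(22−3·298/63)/(62/7)=82/93
back: M3=82/93
back: M2=298/63−8/21·82/93=1226/279
back: M1=-21/4−1/8·1226/279=-1618/279
M: M0=0, M1=-1618/279, M2=1226/279, M3=82/93, M4=0
seg 0: a=0, c=M0/2=0, d=(M1−M0)/(6·3)=-809/2511, b=Δ0−h0·(2M0+M1)/6=1088/279
seg 1: a=3, c=M1/2=-809/279, d=(M2−M1)/(6·1)=158/93, b=Δ1−h1·(2M1+M2)/6=-1339/279
seg 2: a=-3, c=M2/2=613/279, d=(M3−M2)/(6·3)=-490/2511, b=Δ2−h2·(2M2+M3)/6=-1535/279
seg 3: a=-5, c=M3/2=41/93, d=(M4−M3)/(6·2)=-41/558, b=Δ3−h3·(2M3+M4)/6=673/279
t_q=11/2 → seg 2, τ=3/2; S=-3+-1535/279·τ+613/279·τ²+-490/2511·τ³=-216/31

  seg 0: a=0 b=1088/279 c=0 d=-809/2511
  seg 1: a=3 b=-1339/279 c=-809/279 d=158/93
  seg 2: a=-3 b=-1535/279 c=613/279 d=-490/2511
  seg 3: a=-5 b=673/279 c=41/93 d=-41/558
S(11/2) = -216/31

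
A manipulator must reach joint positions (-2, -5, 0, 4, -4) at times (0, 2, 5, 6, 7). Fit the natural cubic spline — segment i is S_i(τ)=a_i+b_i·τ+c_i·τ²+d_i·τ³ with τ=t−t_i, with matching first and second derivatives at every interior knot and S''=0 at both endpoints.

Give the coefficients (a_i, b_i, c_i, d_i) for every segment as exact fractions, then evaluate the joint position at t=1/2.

Δ: Δ0=-3/2, Δ1=5/3, Δ2=4, Δ3=-8
row 1: diag=10, rhs=19; c'=3/10, d'=19/10
row 2: denom=8−3·3/10=71/10; d'=(14−3·19/10)/(71/10)=83/71
row 3: denom=4−1·10/71=274/71; d'=(-72−1·83/71)/(274/71)=-5195/274
back: M3=-5195/274
back: M2=83/71−10/71·-5195/274=526/137
back: M1=19/10−3/10·526/137=205/274
M: M0=0, M1=205/274, M2=526/137, M3=-5195/274, M4=0
seg 0: a=-2, c=M0/2=0, d=(M1−M0)/(6·2)=205/3288, b=Δ0−h0·(2M0+M1)/6=-719/411
seg 1: a=-5, c=M1/2=205/548, d=(M2−M1)/(6·3)=847/4932, b=Δ1−h1·(2M1+M2)/6=-823/822
seg 2: a=0, c=M2/2=263/137, d=(M3−M2)/(6·1)=-6247/1644, b=Δ2−h2·(2M2+M3)/6=9667/1644
seg 3: a=4, c=M3/2=-5195/548, d=(M4−M3)/(6·1)=5195/1644, b=Δ3−h3·(2M3+M4)/6=-1381/822
t_q=1/2 → seg 0, τ=1/2; S=-2+-719/411·τ+0·τ²+205/3288·τ³=-25137/8768

  seg 0: a=-2 b=-719/411 c=0 d=205/3288
  seg 1: a=-5 b=-823/822 c=205/548 d=847/4932
  seg 2: a=0 b=9667/1644 c=263/137 d=-6247/1644
  seg 3: a=4 b=-1381/822 c=-5195/548 d=5195/1644
S(1/2) = -25137/8768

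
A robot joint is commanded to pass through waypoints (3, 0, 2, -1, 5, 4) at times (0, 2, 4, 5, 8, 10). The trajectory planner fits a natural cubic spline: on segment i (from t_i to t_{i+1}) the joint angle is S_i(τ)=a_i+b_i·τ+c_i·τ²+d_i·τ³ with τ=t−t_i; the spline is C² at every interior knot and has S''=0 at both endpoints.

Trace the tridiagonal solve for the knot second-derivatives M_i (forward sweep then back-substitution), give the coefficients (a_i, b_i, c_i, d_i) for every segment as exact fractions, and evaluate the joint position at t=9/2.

  seg 0: a=3 b=-2003/761 c=0 d=1723/6088
  seg 1: a=0 b=1163/1522 c=5169/3044 d=-2405/3044
  seg 2: a=2 b=-2929/1522 c=-9261/3044 d=5987/3044
  seg 3: a=-1 b=-6419/3044 c=2175/761 d=-4531/9132
  seg 4: a=5 b=2501/1522 c=-4893/3044 d=1631/6088
S(9/2) = 12737/24352

Δ: Δ0=-3/2, Δ1=1, Δ2=-3, Δ3=2, Δ4=-1/2
row 1: diag=8, rhs=15; c'=1/4, d'=15/8
row 2: denom=6−2·1/4=11/2; d'=(-24−2·15/8)/(11/2)=-111/22
row 3: denom=8−1·2/11=86/11; d'=(30−1·-111/22)/(86/11)=771/172
row 4: denom=10−3·33/86=761/86; d'=(-15−3·771/172)/(761/86)=-4893/1522
back: M4=-4893/1522
back: M3=771/172−33/86·-4893/1522=4350/761
back: M2=-111/22−2/11·4350/761=-9261/1522
back: M1=15/8−1/4·-9261/1522=5169/1522
M: M0=0, M1=5169/1522, M2=-9261/1522, M3=4350/761, M4=-4893/1522, M5=0
seg 0: a=3, c=M0/2=0, d=(M1−M0)/(6·2)=1723/6088, b=Δ0−h0·(2M0+M1)/6=-2003/761
seg 1: a=0, c=M1/2=5169/3044, d=(M2−M1)/(6·2)=-2405/3044, b=Δ1−h1·(2M1+M2)/6=1163/1522
seg 2: a=2, c=M2/2=-9261/3044, d=(M3−M2)/(6·1)=5987/3044, b=Δ2−h2·(2M2+M3)/6=-2929/1522
seg 3: a=-1, c=M3/2=2175/761, d=(M4−M3)/(6·3)=-4531/9132, b=Δ3−h3·(2M3+M4)/6=-6419/3044
seg 4: a=5, c=M4/2=-4893/3044, d=(M5−M4)/(6·2)=1631/6088, b=Δ4−h4·(2M4+M5)/6=2501/1522
t_q=9/2 → seg 2, τ=1/2; S=2+-2929/1522·τ+-9261/3044·τ²+5987/3044·τ³=12737/24352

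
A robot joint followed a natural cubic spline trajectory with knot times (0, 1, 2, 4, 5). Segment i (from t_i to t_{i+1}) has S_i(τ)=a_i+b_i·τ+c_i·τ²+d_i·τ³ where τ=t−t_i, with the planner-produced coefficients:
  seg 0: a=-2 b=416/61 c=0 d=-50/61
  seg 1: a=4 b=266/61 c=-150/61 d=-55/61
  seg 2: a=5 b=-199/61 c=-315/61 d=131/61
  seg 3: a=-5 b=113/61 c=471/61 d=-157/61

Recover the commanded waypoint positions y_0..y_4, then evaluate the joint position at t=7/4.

y_0 = S_0(0) = a_0 = -2
y_1 = S_1(0) = a_1 = 4
y_2 = S_2(0) = a_2 = 5
y_3 = S_3(0) = a_3 = -5
y_4 = S_3(1) = 2
t_q=7/4 is in segment 1 (τ=3/4); S_1(τ)=21499/3904

y_0=-2 y_1=4 y_2=5 y_3=-5 y_4=2
S(7/4) = 21499/3904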